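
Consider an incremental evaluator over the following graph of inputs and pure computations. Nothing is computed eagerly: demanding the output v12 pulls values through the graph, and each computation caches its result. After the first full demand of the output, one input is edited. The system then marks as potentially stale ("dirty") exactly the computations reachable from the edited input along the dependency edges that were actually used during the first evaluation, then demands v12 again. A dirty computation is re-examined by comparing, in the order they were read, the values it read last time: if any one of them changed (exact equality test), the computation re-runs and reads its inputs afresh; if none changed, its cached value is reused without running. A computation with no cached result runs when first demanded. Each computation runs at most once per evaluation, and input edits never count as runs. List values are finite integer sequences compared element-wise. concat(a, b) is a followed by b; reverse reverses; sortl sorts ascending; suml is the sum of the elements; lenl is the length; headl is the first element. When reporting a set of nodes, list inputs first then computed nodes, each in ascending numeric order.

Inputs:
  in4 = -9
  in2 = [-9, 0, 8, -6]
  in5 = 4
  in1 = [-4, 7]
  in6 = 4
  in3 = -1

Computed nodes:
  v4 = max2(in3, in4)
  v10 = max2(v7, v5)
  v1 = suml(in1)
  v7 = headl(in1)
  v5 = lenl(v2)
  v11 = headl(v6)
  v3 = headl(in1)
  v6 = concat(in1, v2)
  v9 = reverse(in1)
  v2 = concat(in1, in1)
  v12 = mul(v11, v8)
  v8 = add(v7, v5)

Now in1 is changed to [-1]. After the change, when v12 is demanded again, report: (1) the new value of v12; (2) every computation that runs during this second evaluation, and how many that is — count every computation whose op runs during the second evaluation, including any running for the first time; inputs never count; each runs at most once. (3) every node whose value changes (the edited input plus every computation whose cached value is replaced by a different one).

v12 now evaluates to -1.
Run set: v2, v5, v6, v7, v8, v11, v12 (7 run).
Changed values: in1, v2, v5, v6, v7, v8, v11, v12.

Initial pass — values computed on the first demand:
  v2 = concat([-4, 7], [-4, 7]) = [-4, 7, -4, 7]
  v5 = lenl([-4, 7, -4, 7]) = 4
  v6 = concat([-4, 7], [-4, 7, -4, 7]) = [-4, 7, -4, 7, -4, 7]
  v7 = headl([-4, 7]) = -4
  v8 = add(-4, 4) = 0
  v11 = headl([-4, 7, -4, 7, -4, 7]) = -4
  v12 = mul(-4, 0) = 0

Second demand — change propagation:
  v2: re-runs because in1 [-4, 7]->[-1]; in1 [-4, 7]->[-1]; new result [-1, -1].
  v5: re-runs because v2 [-4, 7, -4, 7]->[-1, -1]; new result 2.
  v6: re-runs because in1 [-4, 7]->[-1]; v2 [-4, 7, -4, 7]->[-1, -1]; new result [-1, -1, -1].
  v7: re-runs because in1 [-4, 7]->[-1]; new result -1.
  v8: re-runs because v7 -4->-1; v5 4->2; new result 1.
  v11: re-runs because v6 [-4, 7, -4, 7, -4, 7]->[-1, -1, -1]; new result -1.
  v12: re-runs because v11 -4->-1; v8 0->1; new result -1.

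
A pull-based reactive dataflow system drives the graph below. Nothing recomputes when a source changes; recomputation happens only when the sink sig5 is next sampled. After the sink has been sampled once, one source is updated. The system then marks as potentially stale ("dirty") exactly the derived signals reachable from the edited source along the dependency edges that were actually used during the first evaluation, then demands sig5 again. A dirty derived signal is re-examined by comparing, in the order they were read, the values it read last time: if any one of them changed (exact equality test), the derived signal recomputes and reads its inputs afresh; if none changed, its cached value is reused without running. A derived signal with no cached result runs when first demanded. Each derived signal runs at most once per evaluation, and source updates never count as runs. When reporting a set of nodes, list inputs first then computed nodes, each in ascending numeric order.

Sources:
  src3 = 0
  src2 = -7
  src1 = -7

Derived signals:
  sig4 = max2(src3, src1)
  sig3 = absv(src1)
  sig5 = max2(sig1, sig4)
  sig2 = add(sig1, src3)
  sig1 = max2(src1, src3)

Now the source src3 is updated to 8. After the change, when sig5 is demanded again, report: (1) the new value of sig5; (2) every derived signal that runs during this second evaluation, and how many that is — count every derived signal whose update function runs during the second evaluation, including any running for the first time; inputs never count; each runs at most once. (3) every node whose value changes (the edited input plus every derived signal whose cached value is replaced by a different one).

First evaluation (everything demanded from the output):
  sig1 = max2(-7, 0) = 0
  sig4 = max2(0, -7) = 0
  sig5 = max2(0, 0) = 0

Propagation after the edit:
  sig1: runs — src3 0->8; result 8.
  sig4: runs — src3 0->8; result 8.
  sig5: runs — sig1 0->8; sig4 0->8; result 8.

New value of sig5: 8.
Derived signals that run: sig1, sig4, sig5 — 3 in total.
Values that change: src3, sig1, sig4, sig5.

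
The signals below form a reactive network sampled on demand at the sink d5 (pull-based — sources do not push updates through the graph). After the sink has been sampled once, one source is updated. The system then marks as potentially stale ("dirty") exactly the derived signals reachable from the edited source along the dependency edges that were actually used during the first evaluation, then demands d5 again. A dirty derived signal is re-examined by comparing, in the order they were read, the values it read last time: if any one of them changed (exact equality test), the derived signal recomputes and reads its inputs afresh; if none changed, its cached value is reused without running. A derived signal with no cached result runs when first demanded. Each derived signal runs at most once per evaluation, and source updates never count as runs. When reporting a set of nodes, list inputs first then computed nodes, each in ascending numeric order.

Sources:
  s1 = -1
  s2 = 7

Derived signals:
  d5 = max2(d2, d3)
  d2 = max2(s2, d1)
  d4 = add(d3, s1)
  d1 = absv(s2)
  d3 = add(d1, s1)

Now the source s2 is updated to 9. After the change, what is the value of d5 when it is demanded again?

Initial pass — values computed on the first demand:
  d1 = absv(7) = 7
  d2 = max2(7, 7) = 7
  d3 = add(7, -1) = 6
  d5 = max2(7, 6) = 7

Second demand — change propagation:
  d1: re-runs because s2 7->9; new result 9.
  d2: re-runs because s2 7->9; d1 7->9; new result 9.
  d3: re-runs because d1 7->9; new result 8.
  d5: re-runs because d2 7->9; d3 6->8; new result 9.

d5 now evaluates to 9.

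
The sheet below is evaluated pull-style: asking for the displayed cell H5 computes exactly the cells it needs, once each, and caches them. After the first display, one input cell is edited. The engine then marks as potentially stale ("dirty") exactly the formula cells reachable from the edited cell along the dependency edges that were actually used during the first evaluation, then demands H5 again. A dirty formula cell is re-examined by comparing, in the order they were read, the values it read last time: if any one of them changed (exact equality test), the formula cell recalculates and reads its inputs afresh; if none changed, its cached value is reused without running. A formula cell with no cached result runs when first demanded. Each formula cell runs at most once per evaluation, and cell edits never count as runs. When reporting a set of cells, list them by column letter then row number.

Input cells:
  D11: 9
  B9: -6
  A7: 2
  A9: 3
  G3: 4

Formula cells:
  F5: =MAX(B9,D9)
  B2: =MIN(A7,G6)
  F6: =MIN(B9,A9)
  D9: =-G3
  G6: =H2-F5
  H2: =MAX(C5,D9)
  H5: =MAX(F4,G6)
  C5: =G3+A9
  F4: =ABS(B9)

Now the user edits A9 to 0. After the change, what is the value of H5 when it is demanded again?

Demanding H5 again yields 8.

First demand of the output computes:
  C5 = 4 + 3 = 7
  D9 = -(4) = -4
  F4 = ABS(-6) = 6
  F5 = MAX(-6, -4) = -4
  H2 = MAX(7, -4) = 7
  G6 = 7 - -4 = 11
  H5 = MAX(6, 11) = 11

After the edit, cleaning proceeds:
  C5: a read changed (A9 3->0) — executes, giving 4.
  H2: a read changed (C5 7->4) — executes, giving 4.
  G6: a read changed (H2 7->4) — executes, giving 8.
  H5: a read changed (G6 11->8) — executes, giving 8.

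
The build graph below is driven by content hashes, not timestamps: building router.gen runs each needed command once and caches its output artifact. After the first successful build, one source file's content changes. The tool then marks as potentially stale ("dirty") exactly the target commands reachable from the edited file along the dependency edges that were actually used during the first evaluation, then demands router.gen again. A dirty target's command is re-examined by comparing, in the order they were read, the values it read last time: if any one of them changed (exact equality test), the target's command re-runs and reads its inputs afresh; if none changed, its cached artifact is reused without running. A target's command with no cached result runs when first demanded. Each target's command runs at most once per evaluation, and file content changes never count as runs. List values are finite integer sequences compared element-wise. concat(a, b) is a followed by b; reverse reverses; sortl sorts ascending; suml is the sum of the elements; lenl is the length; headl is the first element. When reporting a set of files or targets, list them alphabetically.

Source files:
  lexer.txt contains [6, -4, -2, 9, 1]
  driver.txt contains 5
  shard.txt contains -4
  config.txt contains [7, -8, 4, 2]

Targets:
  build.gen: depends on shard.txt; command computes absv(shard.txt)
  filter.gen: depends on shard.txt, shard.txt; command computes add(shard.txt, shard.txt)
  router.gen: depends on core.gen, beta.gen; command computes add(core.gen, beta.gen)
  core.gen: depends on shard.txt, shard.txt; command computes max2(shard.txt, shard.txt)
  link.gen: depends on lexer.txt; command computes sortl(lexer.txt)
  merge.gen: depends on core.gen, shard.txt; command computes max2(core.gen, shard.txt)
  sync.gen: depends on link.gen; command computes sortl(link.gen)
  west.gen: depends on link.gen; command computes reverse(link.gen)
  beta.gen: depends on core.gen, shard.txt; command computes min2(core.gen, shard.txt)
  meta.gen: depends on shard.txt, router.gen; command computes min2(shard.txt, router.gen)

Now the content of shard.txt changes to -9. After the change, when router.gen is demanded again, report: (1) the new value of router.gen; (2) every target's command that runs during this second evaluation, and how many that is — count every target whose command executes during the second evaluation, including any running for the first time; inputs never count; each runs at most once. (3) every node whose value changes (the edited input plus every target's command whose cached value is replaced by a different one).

Initial pass — values computed on the first demand:
  core.gen = max2(-4, -4) = -4
  beta.gen = min2(-4, -4) = -4
  router.gen = add(-4, -4) = -8

Second demand — change propagation:
  core.gen: re-runs because shard.txt -4->-9; shard.txt -4->-9; new result -9.
  beta.gen: re-runs because core.gen -4->-9; shard.txt -4->-9; new result -9.
  router.gen: re-runs because core.gen -4->-9; beta.gen -4->-9; new result -18.

router.gen now evaluates to -18.
Run set: beta.gen, core.gen, router.gen (3 run).
Changed values: beta.gen, core.gen, router.gen, shard.txt.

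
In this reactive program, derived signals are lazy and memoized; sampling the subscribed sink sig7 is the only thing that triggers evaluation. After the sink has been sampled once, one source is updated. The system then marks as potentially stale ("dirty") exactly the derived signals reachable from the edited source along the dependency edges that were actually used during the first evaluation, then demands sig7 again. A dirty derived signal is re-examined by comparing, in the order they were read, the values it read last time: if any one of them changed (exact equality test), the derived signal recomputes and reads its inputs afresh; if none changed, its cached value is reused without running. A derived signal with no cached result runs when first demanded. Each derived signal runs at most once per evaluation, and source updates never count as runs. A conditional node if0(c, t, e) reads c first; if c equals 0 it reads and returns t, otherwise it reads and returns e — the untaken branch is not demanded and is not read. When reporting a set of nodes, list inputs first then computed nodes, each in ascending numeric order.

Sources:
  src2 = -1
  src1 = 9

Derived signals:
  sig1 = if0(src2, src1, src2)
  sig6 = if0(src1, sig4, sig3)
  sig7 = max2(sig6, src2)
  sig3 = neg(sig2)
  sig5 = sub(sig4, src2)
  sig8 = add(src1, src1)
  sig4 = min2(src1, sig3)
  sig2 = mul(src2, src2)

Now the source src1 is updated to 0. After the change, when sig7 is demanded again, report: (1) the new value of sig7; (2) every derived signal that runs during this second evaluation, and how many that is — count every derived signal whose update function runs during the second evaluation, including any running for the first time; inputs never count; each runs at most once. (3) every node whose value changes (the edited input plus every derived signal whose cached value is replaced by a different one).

Demanding sig7 again yields -1.
2 derived signals run: sig4, sig6.
The nodes whose values change: src1.
Note the branch switch — sig4 had no cache and runs now for the first time.

First demand of the output computes:
  sig2 = mul(-1, -1) = 1
  sig3 = neg(1) = -1
  sig6 = if0(src1=9 -> else branch sig3) = -1
  sig7 = max2(-1, -1) = -1

After the edit, cleaning proceeds:
  sig4: had never run; runs now, result -1.
  sig6: a read changed (src1 9->0) — executes, giving -1 — identical to its old value.
  sig7: dirty, but its reads are unchanged (sig6 unchanged, src2 unchanged); cached -1 stands.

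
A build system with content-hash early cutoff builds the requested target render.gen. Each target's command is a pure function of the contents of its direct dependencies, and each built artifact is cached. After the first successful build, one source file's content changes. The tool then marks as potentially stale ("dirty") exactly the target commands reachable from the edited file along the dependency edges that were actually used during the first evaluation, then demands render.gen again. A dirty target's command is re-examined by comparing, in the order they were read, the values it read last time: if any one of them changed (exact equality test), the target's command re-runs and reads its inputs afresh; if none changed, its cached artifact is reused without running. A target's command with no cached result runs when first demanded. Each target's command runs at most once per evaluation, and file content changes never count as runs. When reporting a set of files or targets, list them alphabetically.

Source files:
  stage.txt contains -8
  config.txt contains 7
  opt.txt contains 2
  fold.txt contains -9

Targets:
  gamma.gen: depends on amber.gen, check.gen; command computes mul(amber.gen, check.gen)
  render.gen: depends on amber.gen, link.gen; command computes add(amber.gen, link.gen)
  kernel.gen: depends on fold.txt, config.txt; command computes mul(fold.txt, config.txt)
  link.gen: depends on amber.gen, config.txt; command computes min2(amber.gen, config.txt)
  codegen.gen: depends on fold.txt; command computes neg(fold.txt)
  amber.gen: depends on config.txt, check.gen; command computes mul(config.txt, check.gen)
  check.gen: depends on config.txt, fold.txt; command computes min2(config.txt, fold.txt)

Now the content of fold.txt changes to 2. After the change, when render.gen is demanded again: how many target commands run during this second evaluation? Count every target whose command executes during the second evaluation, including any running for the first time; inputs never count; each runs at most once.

First evaluation (everything demanded from the output):
  check.gen = min2(7, -9) = -9
  amber.gen = mul(7, -9) = -63
  link.gen = min2(-63, 7) = -63
  render.gen = add(-63, -63) = -126

Propagation after the edit:
  check.gen: runs — fold.txt -9->2; result 2.
  amber.gen: runs — check.gen -9->2; result 14.
  link.gen: runs — amber.gen -63->14; result 7.
  render.gen: runs — amber.gen -63->14; link.gen -63->7; result 21.

Target commands that run: amber.gen, check.gen, link.gen, render.gen — 4 in total.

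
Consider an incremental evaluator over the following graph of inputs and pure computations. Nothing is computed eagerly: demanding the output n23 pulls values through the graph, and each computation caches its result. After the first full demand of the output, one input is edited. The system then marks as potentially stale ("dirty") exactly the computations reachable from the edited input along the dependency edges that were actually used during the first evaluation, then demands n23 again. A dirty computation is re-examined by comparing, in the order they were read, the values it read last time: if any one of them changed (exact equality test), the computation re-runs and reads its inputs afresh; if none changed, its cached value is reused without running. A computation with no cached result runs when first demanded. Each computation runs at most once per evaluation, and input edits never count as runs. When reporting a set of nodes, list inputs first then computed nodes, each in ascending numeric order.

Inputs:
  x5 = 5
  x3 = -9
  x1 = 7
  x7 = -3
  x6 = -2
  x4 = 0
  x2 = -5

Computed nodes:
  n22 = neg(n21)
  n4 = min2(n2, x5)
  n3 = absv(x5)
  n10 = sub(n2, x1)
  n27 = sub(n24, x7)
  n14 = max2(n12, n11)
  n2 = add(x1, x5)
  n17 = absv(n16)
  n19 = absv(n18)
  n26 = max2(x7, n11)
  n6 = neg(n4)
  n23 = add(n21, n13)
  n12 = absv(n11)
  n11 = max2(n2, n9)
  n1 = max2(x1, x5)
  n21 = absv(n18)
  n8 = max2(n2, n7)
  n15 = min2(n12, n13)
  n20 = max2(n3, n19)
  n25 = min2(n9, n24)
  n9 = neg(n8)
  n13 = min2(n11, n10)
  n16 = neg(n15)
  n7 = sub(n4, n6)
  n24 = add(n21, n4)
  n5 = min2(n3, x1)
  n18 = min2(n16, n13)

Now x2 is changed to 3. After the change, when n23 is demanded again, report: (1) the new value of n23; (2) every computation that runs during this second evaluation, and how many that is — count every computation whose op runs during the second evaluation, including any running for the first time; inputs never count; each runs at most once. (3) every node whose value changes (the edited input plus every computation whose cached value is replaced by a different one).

n23 now evaluates to 10.
Run set: none (0 run).
Changed values: x2.
The important point: nothing the output needs ever reads x2, so the edit is invisible to it.

Initial pass — values computed on the first demand:
  n2 = add(7, 5) = 12
  n4 = min2(12, 5) = 5
  n6 = neg(5) = -5
  n7 = sub(5, -5) = 10
  n8 = max2(12, 10) = 12
  n9 = neg(12) = -12
  n10 = sub(12, 7) = 5
  n11 = max2(12, -12) = 12
  n12 = absv(12) = 12
  n13 = min2(12, 5) = 5
  n15 = min2(12, 5) = 5
  n16 = neg(5) = -5
  n18 = min2(-5, 5) = -5
  n21 = absv(-5) = 5
  n23 = add(5, 5) = 10

Second demand — change propagation:
  no demanded computation ever read x2, so the edit dirties nothing and nothing runs.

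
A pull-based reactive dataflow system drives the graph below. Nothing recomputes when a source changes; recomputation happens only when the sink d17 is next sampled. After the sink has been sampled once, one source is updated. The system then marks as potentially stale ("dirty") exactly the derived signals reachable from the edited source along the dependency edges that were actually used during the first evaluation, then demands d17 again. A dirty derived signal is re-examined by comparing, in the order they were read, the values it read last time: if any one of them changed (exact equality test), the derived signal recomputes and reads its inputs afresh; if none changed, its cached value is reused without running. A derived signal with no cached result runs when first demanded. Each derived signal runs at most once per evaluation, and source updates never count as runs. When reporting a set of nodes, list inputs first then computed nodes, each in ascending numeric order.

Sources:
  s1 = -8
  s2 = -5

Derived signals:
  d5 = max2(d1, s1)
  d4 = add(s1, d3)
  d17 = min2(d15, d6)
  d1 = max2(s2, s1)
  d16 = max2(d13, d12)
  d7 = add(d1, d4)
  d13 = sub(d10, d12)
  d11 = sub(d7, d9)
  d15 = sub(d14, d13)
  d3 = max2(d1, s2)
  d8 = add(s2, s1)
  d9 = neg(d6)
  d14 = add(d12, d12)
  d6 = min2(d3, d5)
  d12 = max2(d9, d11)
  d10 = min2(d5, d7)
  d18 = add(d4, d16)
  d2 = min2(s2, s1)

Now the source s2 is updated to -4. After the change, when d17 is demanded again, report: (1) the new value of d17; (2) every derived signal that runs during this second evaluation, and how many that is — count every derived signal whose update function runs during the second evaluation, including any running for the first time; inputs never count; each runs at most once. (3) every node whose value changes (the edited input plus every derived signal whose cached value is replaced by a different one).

New value of d17: -4.
Derived signals that run: d1, d3, d4, d5, d6, d7, d9, d10, d11, d12, d13, d14, d15, d17 — 14 in total.
Values that change: s2, d1, d3, d4, d5, d6, d7, d9, d10, d11, d12, d13, d14, d15, d17.

First evaluation (everything demanded from the output):
  d1 = max2(-5, -8) = -5
  d3 = max2(-5, -5) = -5
  d4 = add(-8, -5) = -13
  d5 = max2(-5, -8) = -5
  d6 = min2(-5, -5) = -5
  d7 = add(-5, -13) = -18
  d9 = neg(-5) = 5
  d10 = min2(-5, -18) = -18
  d11 = sub(-18, 5) = -23
  d12 = max2(5, -23) = 5
  d13 = sub(-18, 5) = -23
  d14 = add(5, 5) = 10
  d15 = sub(10, -23) = 33
  d17 = min2(33, -5) = -5

Propagation after the edit:
  d1: runs — s2 -5->-4; result -4.
  d3: runs — d1 -5->-4; s2 -5->-4; result -4.
  d4: runs — d3 -5->-4; result -12.
  d5: runs — d1 -5->-4; result -4.
  d6: runs — d3 -5->-4; d5 -5->-4; result -4.
  d7: runs — d1 -5->-4; d4 -13->-12; result -16.
  d9: runs — d6 -5->-4; result 4.
  d10: runs — d5 -5->-4; d7 -18->-16; result -16.
  d11: runs — d7 -18->-16; d9 5->4; result -20.
  d12: runs — d9 5->4; d11 -23->-20; result 4.
  d13: runs — d10 -18->-16; d12 5->4; result -20.
  d14: runs — d12 5->4; d12 5->4; result 8.
  d15: runs — d14 10->8; d13 -23->-20; result 28.
  d17: runs — d15 33->28; d6 -5->-4; result -4.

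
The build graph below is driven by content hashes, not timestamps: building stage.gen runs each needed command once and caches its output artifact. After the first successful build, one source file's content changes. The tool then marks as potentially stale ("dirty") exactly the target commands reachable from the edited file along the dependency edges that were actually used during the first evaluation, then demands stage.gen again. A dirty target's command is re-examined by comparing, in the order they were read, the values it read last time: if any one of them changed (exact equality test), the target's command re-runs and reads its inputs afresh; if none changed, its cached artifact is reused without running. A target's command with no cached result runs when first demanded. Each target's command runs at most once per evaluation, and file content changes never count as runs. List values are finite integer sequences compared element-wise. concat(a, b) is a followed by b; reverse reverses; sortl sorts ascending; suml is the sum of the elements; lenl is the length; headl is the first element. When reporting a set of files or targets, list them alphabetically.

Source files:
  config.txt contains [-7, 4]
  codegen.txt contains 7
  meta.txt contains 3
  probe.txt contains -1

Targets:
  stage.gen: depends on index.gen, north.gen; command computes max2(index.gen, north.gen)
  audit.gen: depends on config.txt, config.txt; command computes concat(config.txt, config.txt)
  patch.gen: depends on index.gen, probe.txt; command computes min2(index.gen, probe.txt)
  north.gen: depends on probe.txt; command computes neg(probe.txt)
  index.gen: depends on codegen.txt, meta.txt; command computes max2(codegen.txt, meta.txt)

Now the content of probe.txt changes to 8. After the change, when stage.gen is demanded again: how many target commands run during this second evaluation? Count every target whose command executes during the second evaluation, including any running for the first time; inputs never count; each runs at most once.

Run set: north.gen, stage.gen (2 run).

Initial pass — values computed on the first demand:
  index.gen = max2(7, 3) = 7
  north.gen = neg(-1) = 1
  stage.gen = max2(7, 1) = 7

Second demand — change propagation:
  north.gen: re-runs because probe.txt -1->8; new result -8.
  stage.gen: re-runs because north.gen 1->-8; new result 7 (unchanged).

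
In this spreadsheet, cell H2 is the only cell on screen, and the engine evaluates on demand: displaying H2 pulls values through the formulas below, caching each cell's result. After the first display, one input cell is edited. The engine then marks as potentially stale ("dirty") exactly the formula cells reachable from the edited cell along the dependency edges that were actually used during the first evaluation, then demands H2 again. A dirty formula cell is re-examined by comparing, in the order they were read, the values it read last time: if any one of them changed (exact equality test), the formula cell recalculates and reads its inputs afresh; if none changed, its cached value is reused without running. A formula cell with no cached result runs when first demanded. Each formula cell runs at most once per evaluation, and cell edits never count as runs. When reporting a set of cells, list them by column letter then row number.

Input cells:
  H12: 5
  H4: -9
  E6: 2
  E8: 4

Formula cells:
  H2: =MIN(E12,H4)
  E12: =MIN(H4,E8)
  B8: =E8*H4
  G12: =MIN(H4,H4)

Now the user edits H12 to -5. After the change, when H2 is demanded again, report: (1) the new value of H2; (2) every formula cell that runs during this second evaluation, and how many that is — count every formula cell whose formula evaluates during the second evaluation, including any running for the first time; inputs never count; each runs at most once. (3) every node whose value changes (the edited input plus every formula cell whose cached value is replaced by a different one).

H2 now evaluates to -9.
Run set: none (0 run).
Changed values: H12.
The important point: nothing the output needs ever reads H12, so the edit is invisible to it.

Initial pass — values computed on the first demand:
  E12 = MIN(-9, 4) = -9
  H2 = MIN(-9, -9) = -9

Second demand — change propagation:
  no demanded computation ever read H12, so the edit dirties nothing and nothing runs.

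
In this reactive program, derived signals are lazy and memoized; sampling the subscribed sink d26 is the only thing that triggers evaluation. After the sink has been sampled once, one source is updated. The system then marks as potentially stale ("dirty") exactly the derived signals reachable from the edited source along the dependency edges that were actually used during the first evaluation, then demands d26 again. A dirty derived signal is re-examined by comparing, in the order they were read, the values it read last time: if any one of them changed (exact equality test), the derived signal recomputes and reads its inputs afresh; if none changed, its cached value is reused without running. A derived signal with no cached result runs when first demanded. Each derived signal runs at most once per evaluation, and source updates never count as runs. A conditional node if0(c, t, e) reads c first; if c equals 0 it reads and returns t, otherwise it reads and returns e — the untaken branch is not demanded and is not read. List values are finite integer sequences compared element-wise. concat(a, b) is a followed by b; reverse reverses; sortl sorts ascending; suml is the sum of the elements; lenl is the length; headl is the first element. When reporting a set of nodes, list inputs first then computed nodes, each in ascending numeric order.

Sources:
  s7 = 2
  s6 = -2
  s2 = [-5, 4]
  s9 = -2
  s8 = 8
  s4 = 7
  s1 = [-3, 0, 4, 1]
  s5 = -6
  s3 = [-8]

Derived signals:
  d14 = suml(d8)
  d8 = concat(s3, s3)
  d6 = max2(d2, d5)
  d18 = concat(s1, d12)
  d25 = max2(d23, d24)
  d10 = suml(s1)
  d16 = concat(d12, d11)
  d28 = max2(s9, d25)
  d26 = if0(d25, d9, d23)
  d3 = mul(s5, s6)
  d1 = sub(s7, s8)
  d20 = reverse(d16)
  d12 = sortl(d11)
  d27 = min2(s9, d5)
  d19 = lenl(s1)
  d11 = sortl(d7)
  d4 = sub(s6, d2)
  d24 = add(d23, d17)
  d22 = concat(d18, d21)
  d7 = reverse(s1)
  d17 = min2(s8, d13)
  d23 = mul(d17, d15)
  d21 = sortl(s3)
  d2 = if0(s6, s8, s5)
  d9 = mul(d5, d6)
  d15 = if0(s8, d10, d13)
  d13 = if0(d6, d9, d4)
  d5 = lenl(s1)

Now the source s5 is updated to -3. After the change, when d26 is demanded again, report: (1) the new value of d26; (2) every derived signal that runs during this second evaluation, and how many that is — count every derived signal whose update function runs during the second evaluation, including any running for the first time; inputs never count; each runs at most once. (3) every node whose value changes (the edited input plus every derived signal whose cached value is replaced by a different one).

First demand of the output computes:
  d2 = if0(s6=-2 -> else branch s5) = -6
  d4 = sub(-2, -6) = 4
  d5 = lenl([-3, 0, 4, 1]) = 4
  d6 = max2(-6, 4) = 4
  d13 = if0(d6=4 -> else branch d4) = 4
  d15 = if0(s8=8 -> else branch d13) = 4
  d17 = min2(8, 4) = 4
  d23 = mul(4, 4) = 16
  d24 = add(16, 4) = 20
  d25 = max2(16, 20) = 20
  d26 = if0(d25=20 -> else branch d23) = 16

After the edit, cleaning proceeds:
  d2: a read changed (s5 -6->-3) — executes, giving -3.
  d4: a read changed (d2 -6->-3) — executes, giving 1.
  d6: a read changed (d2 -6->-3) — executes, giving 4 — identical to its old value.
  d13: a read changed (d4 4->1) — executes, giving 1.
  d15: a read changed (d13 4->1) — executes, giving 1.
  d17: a read changed (d13 4->1) — executes, giving 1.
  d23: a read changed (d17 4->1; d15 4->1) — executes, giving 1.
  d24: a read changed (d23 16->1; d17 4->1) — executes, giving 2.
  d25: a read changed (d23 16->1; d24 20->2) — executes, giving 2.
  d26: a read changed (d25 20->2; d23 16->1) — executes, giving 1.

Demanding d26 again yields 1.
10 derived signals run: d2, d4, d6, d13, d15, d17, d23, d24, d25, d26.
The nodes whose values change: s5, d2, d4, d13, d15, d17, d23, d24, d25, d26.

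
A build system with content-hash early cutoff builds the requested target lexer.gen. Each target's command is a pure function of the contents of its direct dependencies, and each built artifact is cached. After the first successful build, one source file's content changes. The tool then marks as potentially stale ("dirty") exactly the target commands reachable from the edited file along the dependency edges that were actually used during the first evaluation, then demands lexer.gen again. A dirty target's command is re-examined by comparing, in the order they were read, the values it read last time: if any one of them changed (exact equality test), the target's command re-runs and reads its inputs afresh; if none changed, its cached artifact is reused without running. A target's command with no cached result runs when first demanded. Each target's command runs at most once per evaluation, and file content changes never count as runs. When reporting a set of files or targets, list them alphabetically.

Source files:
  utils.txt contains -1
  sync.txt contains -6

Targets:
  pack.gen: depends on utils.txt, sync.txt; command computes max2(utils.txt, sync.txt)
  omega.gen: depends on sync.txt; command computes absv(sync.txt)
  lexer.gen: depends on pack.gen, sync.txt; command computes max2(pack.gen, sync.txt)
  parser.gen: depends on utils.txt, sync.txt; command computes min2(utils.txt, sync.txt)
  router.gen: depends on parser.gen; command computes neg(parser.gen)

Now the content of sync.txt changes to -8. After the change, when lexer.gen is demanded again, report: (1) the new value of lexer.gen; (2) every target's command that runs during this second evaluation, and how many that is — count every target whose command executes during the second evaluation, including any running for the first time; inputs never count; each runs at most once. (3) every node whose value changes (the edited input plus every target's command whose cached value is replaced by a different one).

New value of lexer.gen: -1.
Target commands that run: lexer.gen, pack.gen — 2 in total.
Values that change: sync.txt.

First evaluation (everything demanded from the output):
  pack.gen = max2(-1, -6) = -1
  lexer.gen = max2(-1, -6) = -1

Propagation after the edit:
  pack.gen: runs — sync.txt -6->-8; result -1 (same value as before).
  lexer.gen: runs — sync.txt -6->-8; result -1 (same value as before).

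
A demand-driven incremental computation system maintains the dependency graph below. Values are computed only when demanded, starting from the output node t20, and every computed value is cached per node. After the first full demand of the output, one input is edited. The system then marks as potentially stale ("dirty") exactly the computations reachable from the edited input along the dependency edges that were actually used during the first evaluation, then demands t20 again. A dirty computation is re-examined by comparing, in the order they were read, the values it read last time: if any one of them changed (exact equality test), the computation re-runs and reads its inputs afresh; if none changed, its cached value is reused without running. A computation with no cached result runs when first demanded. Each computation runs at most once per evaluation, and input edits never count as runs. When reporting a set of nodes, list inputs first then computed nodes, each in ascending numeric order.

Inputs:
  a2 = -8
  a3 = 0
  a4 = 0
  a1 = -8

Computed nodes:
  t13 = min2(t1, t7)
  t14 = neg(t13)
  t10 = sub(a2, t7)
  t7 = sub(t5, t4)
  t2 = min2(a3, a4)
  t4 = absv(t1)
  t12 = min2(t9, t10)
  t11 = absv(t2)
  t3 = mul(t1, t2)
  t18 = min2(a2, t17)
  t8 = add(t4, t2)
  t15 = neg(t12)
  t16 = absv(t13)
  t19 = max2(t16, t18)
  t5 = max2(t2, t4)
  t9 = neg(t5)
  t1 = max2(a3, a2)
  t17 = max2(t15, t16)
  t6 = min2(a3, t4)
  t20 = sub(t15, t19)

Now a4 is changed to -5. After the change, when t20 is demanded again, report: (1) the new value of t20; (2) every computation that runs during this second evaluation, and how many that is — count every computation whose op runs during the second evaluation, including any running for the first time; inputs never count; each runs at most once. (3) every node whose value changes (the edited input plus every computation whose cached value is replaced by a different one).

First evaluation (everything demanded from the output):
  t1 = max2(0, -8) = 0
  t2 = min2(0, 0) = 0
  t4 = absv(0) = 0
  t5 = max2(0, 0) = 0
  t7 = sub(0, 0) = 0
  t9 = neg(0) = 0
  t10 = sub(-8, 0) = -8
  t12 = min2(0, -8) = -8
  t13 = min2(0, 0) = 0
  t15 = neg(-8) = 8
  t16 = absv(0) = 0
  t17 = max2(8, 0) = 8
  t18 = min2(-8, 8) = -8
  t19 = max2(0, -8) = 0
  t20 = sub(8, 0) = 8

Propagation after the edit:
  t2: runs — a4 0->-5; result -5.
  t5: runs — t2 0->-5; result 0 (same value as before).
  t7: checked — values it read are unchanged (t5 unchanged, t4 unchanged); reused cached 0 without running.
  t9: checked — values it read are unchanged (t5 unchanged); reused cached 0 without running.
  t10: checked — values it read are unchanged (a2 unchanged, t7 unchanged); reused cached -8 without running.
  t12: checked — values it read are unchanged (t9 unchanged, t10 unchanged); reused cached -8 without running.
  t13: checked — values it read are unchanged (t1 unchanged, t7 unchanged); reused cached 0 without running.
  t15: checked — values it read are unchanged (t12 unchanged); reused cached 8 without running.
  t16: checked — values it read are unchanged (t13 unchanged); reused cached 0 without running.
  t17: checked — values it read are unchanged (t15 unchanged, t16 unchanged); reused cached 8 without running.
  t18: checked — values it read are unchanged (a2 unchanged, t17 unchanged); reused cached -8 without running.
  t19: checked — values it read are unchanged (t16 unchanged, t18 unchanged); reused cached 0 without running.
  t20: checked — values it read are unchanged (t15 unchanged, t19 unchanged); reused cached 8 without running.

Key observation: the change is absorbed at t5 — it re-runs but produces the same value, and the output's value is unchanged.

New value of t20: 8.
Computations that run: t2, t5 — 2 in total.
Values that change: a4, t2.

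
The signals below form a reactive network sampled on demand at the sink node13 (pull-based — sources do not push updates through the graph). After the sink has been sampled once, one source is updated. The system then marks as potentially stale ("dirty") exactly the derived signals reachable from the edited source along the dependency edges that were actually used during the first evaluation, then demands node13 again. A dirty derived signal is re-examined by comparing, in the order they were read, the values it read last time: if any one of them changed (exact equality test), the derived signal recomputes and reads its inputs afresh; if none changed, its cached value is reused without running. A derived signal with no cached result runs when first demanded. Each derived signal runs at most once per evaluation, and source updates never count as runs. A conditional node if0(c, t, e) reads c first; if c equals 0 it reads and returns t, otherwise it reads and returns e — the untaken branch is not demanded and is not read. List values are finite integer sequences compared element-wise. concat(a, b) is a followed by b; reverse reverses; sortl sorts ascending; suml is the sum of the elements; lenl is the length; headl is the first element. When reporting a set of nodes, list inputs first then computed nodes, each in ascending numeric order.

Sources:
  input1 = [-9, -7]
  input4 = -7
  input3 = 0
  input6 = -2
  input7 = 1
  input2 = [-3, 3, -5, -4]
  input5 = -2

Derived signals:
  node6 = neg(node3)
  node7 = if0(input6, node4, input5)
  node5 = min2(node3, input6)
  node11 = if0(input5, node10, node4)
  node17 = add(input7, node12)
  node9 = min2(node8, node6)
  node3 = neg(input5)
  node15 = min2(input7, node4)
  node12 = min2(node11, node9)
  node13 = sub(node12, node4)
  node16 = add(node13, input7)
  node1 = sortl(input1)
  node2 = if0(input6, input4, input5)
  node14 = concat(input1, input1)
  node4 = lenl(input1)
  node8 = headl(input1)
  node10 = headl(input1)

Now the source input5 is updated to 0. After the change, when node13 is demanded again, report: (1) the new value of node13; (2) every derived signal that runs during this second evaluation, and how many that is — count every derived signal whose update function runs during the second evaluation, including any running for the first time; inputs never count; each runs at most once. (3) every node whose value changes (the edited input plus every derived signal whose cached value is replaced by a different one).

Initial pass — values computed on the first demand:
  node3 = neg(-2) = 2
  node4 = lenl([-9, -7]) = 2
  node6 = neg(2) = -2
  node8 = headl([-9, -7]) = -9
  node9 = min2(-9, -2) = -9
  node11 = if0(input5=-2 -> else branch node4) = 2
  node12 = min2(2, -9) = -9
  node13 = sub(-9, 2) = -11

Second demand — change propagation:
  node3: re-runs because input5 -2->0; new result 0.
  node6: re-runs because node3 2->0; new result 0.
  node9: re-runs because node6 -2->0; new result -9 (unchanged).
  node10: newly demanded (no cache) — executes and yields -9.
  node11: re-runs because input5 -2->0; new result -9.
  node12: re-runs because node11 2->-9; new result -9 (unchanged).
  node13: re-examined; everything it read last time is the same (node12 unchanged, node4 unchanged) — cache -11 kept, no run.

The important point: the flipped condition pulls in fresh nodes; node10 runs for the first time.

node13 now evaluates to -11.
Run set: node3, node6, node9, node10, node11, node12 (6 run).
Changed values: input5, node3, node6, node11.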